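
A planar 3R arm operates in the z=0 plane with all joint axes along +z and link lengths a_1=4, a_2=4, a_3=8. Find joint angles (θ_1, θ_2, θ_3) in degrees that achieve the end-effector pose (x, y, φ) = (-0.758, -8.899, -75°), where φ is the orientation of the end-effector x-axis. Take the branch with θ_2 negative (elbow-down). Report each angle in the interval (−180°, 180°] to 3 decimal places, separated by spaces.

-90.002 -134.998 150.000

wrist centre = target − a_3·(cos φ, sin φ) = (-2.8286, -1.1716)
cos θ_2 = (9.3733−4²−4²)/(2·4·4) = -0.7071; θ_2 = -134.9981° (elbow-down)
β = atan2(-1.1716,-2.8286) = -157.5005°; ψ = atan2(-2.8285,1.1717) = -67.4990°
θ_1 = β − ψ = -90.0015°
θ_3 = φ − θ_1 − θ_2 = 149.9996° (wrapped to (-180°,180°])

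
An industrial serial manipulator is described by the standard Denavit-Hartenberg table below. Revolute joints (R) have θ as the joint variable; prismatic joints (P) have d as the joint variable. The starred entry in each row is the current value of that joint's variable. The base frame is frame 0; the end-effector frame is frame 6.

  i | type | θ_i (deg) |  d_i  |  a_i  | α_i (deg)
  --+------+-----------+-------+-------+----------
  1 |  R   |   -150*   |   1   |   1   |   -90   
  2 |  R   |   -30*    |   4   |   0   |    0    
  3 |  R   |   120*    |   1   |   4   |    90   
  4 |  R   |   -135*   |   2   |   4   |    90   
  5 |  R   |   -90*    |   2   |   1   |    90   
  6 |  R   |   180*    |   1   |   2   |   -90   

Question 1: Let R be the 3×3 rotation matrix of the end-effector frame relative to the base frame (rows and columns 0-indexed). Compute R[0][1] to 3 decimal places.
End-effector y-axis (col 1 of R) = (-0.3536,0.6124,0.7071)
R[0][1] = -0.3536

-0.354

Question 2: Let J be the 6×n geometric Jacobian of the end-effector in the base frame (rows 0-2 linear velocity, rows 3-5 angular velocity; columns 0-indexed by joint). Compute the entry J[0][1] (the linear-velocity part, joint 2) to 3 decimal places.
axis z_1 = (0.5000,-0.8660,0.0000); lever o_n−o_1 = (-0.4516,-5.2178,-0.4645)
cross product → J_v[:, 1] = (0.4022,0.2322,-3.0000)
J_ω[:, 1] = z_1
entry J[0][1] = 0.4022

0.402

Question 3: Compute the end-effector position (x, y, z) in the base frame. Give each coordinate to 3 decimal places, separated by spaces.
-1.318 -5.718 0.536

after link 1: o_1 = (-0.8660, -0.5000, 1.0000)
after link 2: o_2 = (1.1340, -3.9641, 1.0000)
after link 3: o_3 = (1.6340, -4.8301, -3.0000)
after link 4: o_4 = (-1.5123, -3.3806, -0.1716)
after link 5: o_5 = (0.0608, -4.1054, 1.2426)
after link 6: o_6 = (-1.3177, -5.7178, 0.5355)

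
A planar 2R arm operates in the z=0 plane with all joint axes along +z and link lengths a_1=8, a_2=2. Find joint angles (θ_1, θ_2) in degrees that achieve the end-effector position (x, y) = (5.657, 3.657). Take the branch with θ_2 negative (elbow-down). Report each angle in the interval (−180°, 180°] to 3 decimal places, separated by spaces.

cos θ_2 = (45.3753−8²−2²)/(2·8·2) = -0.7070; θ_2 = -134.9931° (elbow-down)
β = atan2(3.6570,5.6570) = 32.8809°; ψ = atan2(-1.4144,6.5860) = -12.1206°
θ_1 = β − ψ = 45.0015°

45.001 -134.993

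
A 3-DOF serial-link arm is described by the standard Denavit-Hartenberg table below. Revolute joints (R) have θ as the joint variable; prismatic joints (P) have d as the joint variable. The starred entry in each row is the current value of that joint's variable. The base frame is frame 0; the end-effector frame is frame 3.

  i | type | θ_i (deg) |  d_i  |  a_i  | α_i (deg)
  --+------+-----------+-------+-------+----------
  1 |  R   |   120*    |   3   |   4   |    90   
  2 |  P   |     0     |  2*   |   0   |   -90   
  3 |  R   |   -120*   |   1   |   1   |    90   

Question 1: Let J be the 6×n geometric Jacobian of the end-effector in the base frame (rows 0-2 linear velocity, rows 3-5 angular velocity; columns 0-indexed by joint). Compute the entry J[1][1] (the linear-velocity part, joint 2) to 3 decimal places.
prismatic axis z_1 = (0.8660,0.5000,0.0000)
J_v[:, 1] = z_1; J_ω[:, 1] = (0,0,0)
entry J[1][1] = 0.5000

0.500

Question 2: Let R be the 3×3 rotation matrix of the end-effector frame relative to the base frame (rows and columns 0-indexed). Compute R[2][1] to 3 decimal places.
1.000

End-effector y-axis (col 1 of R) = (0.0000,0.0000,1.0000)
R[2][1] = 1.0000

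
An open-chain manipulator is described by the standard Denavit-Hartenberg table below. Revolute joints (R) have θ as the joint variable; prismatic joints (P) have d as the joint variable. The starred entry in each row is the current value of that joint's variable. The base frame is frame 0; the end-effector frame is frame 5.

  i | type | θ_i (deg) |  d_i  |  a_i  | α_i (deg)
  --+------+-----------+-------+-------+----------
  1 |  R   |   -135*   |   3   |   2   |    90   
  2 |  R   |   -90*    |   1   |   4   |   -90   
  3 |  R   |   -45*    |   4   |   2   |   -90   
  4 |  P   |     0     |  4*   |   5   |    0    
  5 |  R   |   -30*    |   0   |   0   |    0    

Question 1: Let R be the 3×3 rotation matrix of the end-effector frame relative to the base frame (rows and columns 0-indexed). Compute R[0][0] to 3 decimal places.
-0.787

End-effector x-axis (col 0 of R) = (-0.7866,0.0795,-0.6124)
R[0][0] = -0.7866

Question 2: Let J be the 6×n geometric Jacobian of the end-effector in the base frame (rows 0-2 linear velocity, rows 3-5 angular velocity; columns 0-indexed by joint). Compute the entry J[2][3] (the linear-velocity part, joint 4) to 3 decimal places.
prismatic axis z_3 = (0.5000,-0.5000,-0.7071)
J_v[:, 3] = z_3; J_ω[:, 3] = (0,0,0)
entry J[2][3] = -0.7071

-0.707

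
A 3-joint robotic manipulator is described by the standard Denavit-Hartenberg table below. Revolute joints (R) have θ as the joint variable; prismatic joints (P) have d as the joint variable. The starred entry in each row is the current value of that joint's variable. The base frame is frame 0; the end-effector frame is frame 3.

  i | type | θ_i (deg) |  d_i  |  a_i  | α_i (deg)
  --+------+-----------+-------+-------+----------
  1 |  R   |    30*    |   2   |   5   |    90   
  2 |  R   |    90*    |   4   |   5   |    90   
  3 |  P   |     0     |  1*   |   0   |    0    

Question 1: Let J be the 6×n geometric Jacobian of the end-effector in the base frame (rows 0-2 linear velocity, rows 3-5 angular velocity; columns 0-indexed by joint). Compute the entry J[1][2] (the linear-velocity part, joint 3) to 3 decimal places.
0.500

prismatic axis z_2 = (0.8660,0.5000,-0.0000)
J_v[:, 2] = z_2; J_ω[:, 2] = (0,0,0)
entry J[1][2] = 0.5000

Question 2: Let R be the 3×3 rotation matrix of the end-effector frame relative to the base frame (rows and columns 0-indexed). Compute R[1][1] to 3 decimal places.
End-effector y-axis (col 1 of R) = (0.5000,-0.8660,0.0000)
R[1][1] = -0.8660

-0.866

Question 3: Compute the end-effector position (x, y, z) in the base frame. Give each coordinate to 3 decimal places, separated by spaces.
7.196 -0.464 7.000

after link 1: o_1 = (4.3301, 2.5000, 2.0000)
after link 2: o_2 = (6.3301, -0.9641, 7.0000)
after link 3: o_3 = (7.1962, -0.4641, 7.0000)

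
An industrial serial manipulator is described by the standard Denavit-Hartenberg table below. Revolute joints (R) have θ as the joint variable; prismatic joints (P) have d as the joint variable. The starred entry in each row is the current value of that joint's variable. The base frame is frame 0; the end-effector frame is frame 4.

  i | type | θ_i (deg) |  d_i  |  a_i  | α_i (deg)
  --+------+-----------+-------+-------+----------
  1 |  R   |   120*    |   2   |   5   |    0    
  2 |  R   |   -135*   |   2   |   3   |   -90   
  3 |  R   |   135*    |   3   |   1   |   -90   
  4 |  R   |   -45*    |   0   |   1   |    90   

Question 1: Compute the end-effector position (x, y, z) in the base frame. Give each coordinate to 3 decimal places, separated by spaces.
after link 1: o_1 = (-2.5000, 4.3301, 2.0000)
after link 2: o_2 = (0.3978, 3.5537, 4.0000)
after link 3: o_3 = (0.4912, 6.6345, 3.2929)
after link 4: o_4 = (0.1913, 7.4469, 2.7929)

0.191 7.447 2.793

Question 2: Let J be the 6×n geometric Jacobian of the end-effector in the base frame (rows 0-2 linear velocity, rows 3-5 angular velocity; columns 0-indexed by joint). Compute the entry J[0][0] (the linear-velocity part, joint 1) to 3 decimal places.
axis z_0 = ẑ; lever o_n−o_0 = (0.1913,7.4469,2.7929)
cross product → J_v[:, 0] = (-7.4469,0.1913,0.0000)
J_ω[:, 0] = z_0
entry J[0][0] = -7.4469

-7.447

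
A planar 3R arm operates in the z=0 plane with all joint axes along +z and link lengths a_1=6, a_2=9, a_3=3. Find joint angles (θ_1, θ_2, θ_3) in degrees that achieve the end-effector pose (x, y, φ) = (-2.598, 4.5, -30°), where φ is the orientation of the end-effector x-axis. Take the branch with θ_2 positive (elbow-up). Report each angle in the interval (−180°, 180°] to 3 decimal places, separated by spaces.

wrist centre = target − a_3·(cos φ, sin φ) = (-5.1961, 6.0000)
cos θ_2 = (62.9992−6²−9²)/(2·6·9) = -0.5000; θ_2 = 120.0005° (elbow-up)
β = atan2(6.0000,-5.1961) = 130.8930°; ψ = atan2(7.7942,1.4999) = 79.1070°
θ_1 = β − ψ = 51.7860°
θ_3 = φ − θ_1 − θ_2 = 158.2136° (wrapped to (-180°,180°])

51.786 120.000 158.214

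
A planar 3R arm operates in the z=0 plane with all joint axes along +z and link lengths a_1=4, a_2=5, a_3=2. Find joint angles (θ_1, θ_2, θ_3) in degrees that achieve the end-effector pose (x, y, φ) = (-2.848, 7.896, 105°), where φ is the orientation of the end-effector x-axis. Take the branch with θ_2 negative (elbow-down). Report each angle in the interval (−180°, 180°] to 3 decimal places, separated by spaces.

wrist centre = target − a_3·(cos φ, sin φ) = (-2.3304, 5.9641)
cos θ_2 = (41.0017−4²−5²)/(2·4·5) = 0.0000; θ_2 = -89.9976° (elbow-down)
β = atan2(5.9641,-2.3304) = 111.3420°; ψ = atan2(-5.0000,4.0002) = -51.3387°
θ_1 = β − ψ = 162.6807°
θ_3 = φ − θ_1 − θ_2 = 32.3169° (wrapped to (-180°,180°])

162.681 -89.998 32.317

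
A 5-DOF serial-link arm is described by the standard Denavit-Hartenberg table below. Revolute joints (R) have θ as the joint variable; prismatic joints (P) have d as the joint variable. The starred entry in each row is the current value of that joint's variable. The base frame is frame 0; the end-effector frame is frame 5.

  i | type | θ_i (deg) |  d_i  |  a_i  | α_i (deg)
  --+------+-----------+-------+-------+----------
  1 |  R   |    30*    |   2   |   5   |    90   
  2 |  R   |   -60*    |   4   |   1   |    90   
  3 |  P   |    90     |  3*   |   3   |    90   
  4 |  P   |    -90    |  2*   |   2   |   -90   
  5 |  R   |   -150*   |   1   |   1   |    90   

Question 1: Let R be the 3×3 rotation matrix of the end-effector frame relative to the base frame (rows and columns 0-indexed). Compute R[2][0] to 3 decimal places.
End-effector x-axis (col 0 of R) = (-0.4330,-0.2500,-0.8660)
R[2][0] = -0.8660

-0.866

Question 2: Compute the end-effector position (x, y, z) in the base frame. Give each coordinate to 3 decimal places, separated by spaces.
after link 1: o_1 = (4.3301, 2.5000, 2.0000)
after link 2: o_2 = (6.7631, -0.7141, 1.1340)
after link 3: o_3 = (6.0131, -4.6112, -0.3660)
after link 4: o_4 = (8.3792, -3.2452, -1.0981)
after link 5: o_5 = (8.4462, -4.3612, -1.9641)

8.446 -4.361 -1.964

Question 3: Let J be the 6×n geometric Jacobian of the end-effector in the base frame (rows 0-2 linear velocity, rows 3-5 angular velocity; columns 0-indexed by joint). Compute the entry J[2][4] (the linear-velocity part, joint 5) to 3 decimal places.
-0.500

axis z_4 = (0.5000,-0.8660,-0.0000); lever o_n−o_4 = (0.0670,-1.1160,-0.8660)
cross product → J_v[:, 4] = (0.7500,0.4330,-0.5000)
J_ω[:, 4] = z_4
entry J[2][4] = -0.5000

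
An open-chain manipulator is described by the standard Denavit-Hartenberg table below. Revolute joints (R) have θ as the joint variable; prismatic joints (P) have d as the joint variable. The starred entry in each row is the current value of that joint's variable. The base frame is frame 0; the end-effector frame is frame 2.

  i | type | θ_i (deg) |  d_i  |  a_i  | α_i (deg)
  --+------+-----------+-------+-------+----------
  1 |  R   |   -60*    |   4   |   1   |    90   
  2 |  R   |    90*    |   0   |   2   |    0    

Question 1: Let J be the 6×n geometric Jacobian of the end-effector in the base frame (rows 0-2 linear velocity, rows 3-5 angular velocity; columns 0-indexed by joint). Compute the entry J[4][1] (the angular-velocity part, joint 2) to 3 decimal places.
axis z_1 = (-0.8660,-0.5000,0.0000); lever o_n−o_1 = (0.0000,0.0000,2.0000)
cross product → J_v[:, 1] = (-1.0000,1.7321,0.0000)
J_ω[:, 1] = z_1
entry J[4][1] = -0.5000

-0.500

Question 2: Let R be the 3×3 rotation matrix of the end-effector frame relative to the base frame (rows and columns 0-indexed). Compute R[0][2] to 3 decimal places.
End-effector z-axis (col 2 of R) = (-0.8660,-0.5000,0.0000)
R[0][2] = -0.8660

-0.866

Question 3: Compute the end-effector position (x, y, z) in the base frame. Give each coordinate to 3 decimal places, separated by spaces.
after link 1: o_1 = (0.5000, -0.8660, 4.0000)
after link 2: o_2 = (0.5000, -0.8660, 6.0000)

0.500 -0.866 6.000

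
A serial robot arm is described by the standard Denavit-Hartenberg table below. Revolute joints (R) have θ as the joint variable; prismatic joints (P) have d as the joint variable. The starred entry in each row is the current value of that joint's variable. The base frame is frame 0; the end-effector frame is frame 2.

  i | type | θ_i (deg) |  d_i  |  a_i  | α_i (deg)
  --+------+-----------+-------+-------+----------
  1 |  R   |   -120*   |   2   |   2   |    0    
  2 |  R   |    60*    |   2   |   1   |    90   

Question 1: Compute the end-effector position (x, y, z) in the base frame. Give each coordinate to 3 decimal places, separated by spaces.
-0.500 -2.598 4.000

after link 1: o_1 = (-1.0000, -1.7321, 2.0000)
after link 2: o_2 = (-0.5000, -2.5981, 4.0000)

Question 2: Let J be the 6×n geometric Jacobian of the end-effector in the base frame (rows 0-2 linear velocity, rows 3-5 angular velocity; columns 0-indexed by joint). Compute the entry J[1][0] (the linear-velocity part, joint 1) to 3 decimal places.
-0.500

axis z_0 = ẑ; lever o_n−o_0 = (-0.5000,-2.5981,4.0000)
cross product → J_v[:, 0] = (2.5981,-0.5000,0.0000)
J_ω[:, 0] = z_0
entry J[1][0] = -0.5000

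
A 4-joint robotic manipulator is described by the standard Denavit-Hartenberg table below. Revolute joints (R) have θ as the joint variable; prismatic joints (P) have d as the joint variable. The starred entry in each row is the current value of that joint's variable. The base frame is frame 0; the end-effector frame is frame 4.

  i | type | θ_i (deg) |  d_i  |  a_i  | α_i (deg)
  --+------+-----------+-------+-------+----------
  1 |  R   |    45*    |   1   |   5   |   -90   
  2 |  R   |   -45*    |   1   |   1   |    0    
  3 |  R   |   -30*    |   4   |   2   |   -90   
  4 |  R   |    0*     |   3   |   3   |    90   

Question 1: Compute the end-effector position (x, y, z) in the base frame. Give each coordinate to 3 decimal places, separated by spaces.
3.464 10.535 5.760

after link 1: o_1 = (3.5355, 3.5355, 1.0000)
after link 2: o_2 = (3.3284, 4.7426, 1.7071)
after link 3: o_3 = (0.8660, 7.9371, 3.6390)
after link 4: o_4 = (3.4641, 10.5352, 5.7603)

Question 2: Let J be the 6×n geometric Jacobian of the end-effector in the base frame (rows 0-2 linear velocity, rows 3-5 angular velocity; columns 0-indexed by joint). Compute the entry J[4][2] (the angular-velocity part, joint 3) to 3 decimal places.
0.707

axis z_2 = (-0.7071,0.7071,0.0000); lever o_n−o_2 = (0.1357,5.7925,4.0532)
cross product → J_v[:, 2] = (2.8660,2.8660,-4.1919)
J_ω[:, 2] = z_2
entry J[4][2] = 0.7071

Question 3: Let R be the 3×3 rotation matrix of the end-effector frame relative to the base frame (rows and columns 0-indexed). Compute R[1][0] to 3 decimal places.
0.183

End-effector x-axis (col 0 of R) = (0.1830,0.1830,0.9659)
R[1][0] = 0.1830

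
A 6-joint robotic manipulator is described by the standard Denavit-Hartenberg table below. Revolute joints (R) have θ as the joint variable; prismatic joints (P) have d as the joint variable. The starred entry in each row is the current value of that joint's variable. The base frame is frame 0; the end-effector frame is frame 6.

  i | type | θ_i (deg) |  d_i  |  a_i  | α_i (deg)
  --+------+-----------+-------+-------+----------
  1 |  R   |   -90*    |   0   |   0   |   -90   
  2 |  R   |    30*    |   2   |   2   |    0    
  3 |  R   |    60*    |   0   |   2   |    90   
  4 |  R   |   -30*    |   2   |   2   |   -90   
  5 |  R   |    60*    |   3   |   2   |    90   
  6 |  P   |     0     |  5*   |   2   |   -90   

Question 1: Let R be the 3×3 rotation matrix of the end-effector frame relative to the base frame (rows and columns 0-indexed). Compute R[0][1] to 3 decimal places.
End-effector y-axis (col 1 of R) = (0.4330,0.5000,0.7500)
R[0][1] = 0.4330

0.433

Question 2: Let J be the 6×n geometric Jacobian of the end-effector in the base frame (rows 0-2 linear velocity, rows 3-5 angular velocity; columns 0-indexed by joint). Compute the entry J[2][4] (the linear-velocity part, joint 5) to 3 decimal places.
axis z_4 = (0.8660,-0.0000,-0.5000); lever o_n−o_4 = (-0.5670,0.9641,-6.9821)
cross product → J_v[:, 4] = (0.4821,6.3301,0.8349)
J_ω[:, 4] = z_4
entry J[2][4] = 0.8349

0.835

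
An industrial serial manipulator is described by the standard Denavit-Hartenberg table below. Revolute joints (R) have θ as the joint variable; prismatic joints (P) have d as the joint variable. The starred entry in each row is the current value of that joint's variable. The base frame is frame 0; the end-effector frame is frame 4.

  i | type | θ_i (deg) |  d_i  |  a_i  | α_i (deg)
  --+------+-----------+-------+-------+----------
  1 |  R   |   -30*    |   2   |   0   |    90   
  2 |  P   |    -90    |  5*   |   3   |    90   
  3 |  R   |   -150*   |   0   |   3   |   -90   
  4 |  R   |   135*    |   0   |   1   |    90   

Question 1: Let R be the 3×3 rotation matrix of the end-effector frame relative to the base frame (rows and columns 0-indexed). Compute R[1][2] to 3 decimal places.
End-effector z-axis (col 2 of R) = (0.7891,-0.0474,0.6124)
R[1][2] = -0.0474

-0.047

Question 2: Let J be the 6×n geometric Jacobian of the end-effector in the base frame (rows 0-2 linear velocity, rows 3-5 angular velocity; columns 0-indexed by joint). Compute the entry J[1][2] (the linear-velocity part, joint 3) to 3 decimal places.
axis z_2 = (-0.8660,0.5000,-0.0000); lever o_n−o_2 = (1.1856,0.6393,1.9857)
cross product → J_v[:, 2] = (0.9929,1.7197,-1.1464)
J_ω[:, 2] = z_2
entry J[1][2] = 1.7197

1.720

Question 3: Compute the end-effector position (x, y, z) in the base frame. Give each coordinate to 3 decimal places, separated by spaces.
after link 1: o_1 = (0.0000, 0.0000, 2.0000)
after link 2: o_2 = (-2.5000, -4.3301, -1.0000)
after link 3: o_3 = (-1.7500, -3.0311, 1.5981)
after link 4: o_4 = (-1.3144, -3.6908, 0.9857)

-1.314 -3.691 0.986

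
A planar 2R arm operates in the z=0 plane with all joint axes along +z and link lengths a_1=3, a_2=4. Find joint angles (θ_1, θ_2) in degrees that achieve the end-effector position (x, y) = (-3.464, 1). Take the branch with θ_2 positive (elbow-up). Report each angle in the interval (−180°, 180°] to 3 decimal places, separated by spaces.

89.998 120.002

cos θ_2 = (12.9993−3²−4²)/(2·3·4) = -0.5000; θ_2 = 120.0019° (elbow-up)
β = atan2(1.0000,-3.4640) = 163.8974°; ψ = atan2(3.4640,0.9999) = 73.8994°
θ_1 = β − ψ = 89.9981°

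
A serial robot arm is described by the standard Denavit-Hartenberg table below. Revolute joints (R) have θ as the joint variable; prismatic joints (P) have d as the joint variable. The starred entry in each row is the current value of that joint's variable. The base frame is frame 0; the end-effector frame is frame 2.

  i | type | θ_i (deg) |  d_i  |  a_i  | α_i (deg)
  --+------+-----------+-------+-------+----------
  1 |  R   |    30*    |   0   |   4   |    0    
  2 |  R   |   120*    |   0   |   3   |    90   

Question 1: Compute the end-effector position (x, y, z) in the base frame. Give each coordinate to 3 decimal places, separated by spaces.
0.866 3.500 0.000

after link 1: o_1 = (3.4641, 2.0000, 0.0000)
after link 2: o_2 = (0.8660, 3.5000, 0.0000)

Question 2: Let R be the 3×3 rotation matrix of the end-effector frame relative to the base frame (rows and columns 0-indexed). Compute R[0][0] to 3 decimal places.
-0.866

End-effector x-axis (col 0 of R) = (-0.8660,0.5000,0.0000)
R[0][0] = -0.8660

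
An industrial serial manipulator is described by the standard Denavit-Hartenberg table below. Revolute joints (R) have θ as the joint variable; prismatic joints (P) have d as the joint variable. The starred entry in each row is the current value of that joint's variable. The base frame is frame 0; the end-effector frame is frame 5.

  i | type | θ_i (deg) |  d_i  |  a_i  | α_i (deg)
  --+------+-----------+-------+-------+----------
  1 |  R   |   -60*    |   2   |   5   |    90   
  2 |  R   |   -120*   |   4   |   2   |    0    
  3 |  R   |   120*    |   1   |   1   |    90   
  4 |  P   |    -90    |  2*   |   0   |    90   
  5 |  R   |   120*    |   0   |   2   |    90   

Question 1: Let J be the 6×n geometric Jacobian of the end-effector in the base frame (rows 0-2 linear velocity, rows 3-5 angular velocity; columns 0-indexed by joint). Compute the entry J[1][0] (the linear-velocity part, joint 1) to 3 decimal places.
axis z_0 = ẑ; lever o_n−o_0 = (-2.6962,-7.3301,-3.4641)
cross product → J_v[:, 0] = (7.3301,-2.6962,0.0000)
J_ω[:, 0] = z_0
entry J[1][0] = -2.6962

-2.696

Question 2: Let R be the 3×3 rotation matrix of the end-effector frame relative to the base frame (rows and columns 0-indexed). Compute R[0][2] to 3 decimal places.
0.750

End-effector z-axis (col 2 of R) = (0.7500,0.4330,-0.5000)
R[0][2] = 0.7500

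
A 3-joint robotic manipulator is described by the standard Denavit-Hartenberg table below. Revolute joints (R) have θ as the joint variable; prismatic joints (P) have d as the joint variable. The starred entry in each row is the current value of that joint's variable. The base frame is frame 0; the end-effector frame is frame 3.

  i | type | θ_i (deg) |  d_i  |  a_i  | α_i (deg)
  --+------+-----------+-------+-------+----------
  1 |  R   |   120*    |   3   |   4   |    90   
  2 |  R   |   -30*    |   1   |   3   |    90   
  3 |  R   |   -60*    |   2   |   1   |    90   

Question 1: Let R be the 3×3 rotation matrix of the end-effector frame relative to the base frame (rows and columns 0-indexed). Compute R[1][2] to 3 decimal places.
End-effector z-axis (col 2 of R) = (-0.0580,-0.8995,0.4330)
R[1][2] = -0.8995

-0.900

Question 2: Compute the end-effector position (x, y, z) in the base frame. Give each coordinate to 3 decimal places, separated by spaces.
after link 1: o_1 = (-2.0000, 3.4641, 3.0000)
after link 2: o_2 = (-2.4330, 6.2141, 1.5000)
after link 3: o_3 = (-2.8995, 5.2901, -0.4821)

-2.900 5.290 -0.482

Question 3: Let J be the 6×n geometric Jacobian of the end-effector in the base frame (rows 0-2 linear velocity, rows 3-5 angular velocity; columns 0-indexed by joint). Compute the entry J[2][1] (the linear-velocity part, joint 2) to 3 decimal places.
axis z_1 = (0.8660,0.5000,0.0000); lever o_n−o_1 = (-0.8995,1.8260,-3.4821)
cross product → J_v[:, 1] = (-1.7410,3.0155,2.0311)
J_ω[:, 1] = z_1
entry J[2][1] = 2.0311

2.031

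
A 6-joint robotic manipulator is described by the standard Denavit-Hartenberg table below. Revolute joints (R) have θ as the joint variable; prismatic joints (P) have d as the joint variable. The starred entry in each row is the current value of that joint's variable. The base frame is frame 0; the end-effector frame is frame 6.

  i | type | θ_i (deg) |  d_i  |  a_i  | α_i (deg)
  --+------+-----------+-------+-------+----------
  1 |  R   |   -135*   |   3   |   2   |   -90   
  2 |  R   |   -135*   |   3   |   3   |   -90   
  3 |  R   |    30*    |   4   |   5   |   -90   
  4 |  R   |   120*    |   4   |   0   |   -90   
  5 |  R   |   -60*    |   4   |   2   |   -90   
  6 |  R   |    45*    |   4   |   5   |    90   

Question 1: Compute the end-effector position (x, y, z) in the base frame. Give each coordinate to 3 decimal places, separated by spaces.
-2.952 2.174 2.803

after link 1: o_1 = (-1.4142, -1.4142, 3.0000)
after link 2: o_2 = (2.2071, -2.0355, 5.1213)
after link 3: o_3 = (0.6044, -0.1027, 11.0116)
after link 4: o_4 = (-2.8451, 1.3468, 9.5974)
after link 5: o_5 = (-5.2207, -1.7106, 7.3594)
after link 6: o_6 = (-2.9517, 2.1743, 2.8032)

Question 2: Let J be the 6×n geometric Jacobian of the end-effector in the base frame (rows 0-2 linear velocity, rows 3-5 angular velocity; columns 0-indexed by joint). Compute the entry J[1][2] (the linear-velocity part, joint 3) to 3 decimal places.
axis z_2 = (-0.5000,-0.5000,0.7071); lever o_n−o_2 = (-5.1588,4.2098,-2.3182)
cross product → J_v[:, 2] = (-1.8177,-4.8069,-4.6843)
J_ω[:, 2] = z_2
entry J[1][2] = -4.8069

-4.807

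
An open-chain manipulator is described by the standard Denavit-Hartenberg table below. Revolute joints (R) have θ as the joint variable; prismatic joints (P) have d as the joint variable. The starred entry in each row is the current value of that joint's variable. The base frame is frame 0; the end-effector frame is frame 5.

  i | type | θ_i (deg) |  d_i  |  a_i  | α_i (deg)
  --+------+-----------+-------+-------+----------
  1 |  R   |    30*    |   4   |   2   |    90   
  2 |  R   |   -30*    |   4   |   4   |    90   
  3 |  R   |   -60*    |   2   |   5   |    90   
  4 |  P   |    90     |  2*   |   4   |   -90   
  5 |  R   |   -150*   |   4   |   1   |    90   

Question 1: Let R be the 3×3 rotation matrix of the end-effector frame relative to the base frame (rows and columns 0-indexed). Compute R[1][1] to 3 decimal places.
-0.967

End-effector y-axis (col 1 of R) = (0.0580,-0.9665,0.2500)
R[1][1] = -0.9665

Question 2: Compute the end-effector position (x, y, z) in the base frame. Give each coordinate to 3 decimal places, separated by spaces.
2.202 -0.904 -1.614

after link 1: o_1 = (1.7321, 1.0000, 4.0000)
after link 2: o_2 = (6.7321, -0.7321, 2.0000)
after link 3: o_3 = (5.5760, 3.6005, -0.9821)
after link 4: o_4 = (2.0449, 2.7165, -3.5801)
after link 5: o_5 = (2.2022, -0.9040, -1.6136)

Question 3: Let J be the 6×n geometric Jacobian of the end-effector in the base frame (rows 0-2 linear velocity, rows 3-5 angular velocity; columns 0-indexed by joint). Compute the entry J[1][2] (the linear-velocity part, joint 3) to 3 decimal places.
2.358

axis z_2 = (-0.4330,-0.2500,-0.8660); lever o_n−o_2 = (-4.5299,-0.1720,-3.6136)
cross product → J_v[:, 2] = (0.7545,2.3583,-1.0580)
J_ω[:, 2] = z_2
entry J[1][2] = 2.3583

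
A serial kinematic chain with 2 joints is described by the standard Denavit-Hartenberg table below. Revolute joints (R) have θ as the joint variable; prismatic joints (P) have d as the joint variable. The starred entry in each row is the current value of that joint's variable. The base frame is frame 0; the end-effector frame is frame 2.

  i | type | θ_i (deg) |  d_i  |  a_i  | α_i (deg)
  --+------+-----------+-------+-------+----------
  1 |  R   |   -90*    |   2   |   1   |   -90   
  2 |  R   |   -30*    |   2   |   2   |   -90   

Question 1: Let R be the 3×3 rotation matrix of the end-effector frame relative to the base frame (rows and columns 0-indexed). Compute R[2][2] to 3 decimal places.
End-effector z-axis (col 2 of R) = (0.0000,-0.5000,-0.8660)
R[2][2] = -0.8660

-0.866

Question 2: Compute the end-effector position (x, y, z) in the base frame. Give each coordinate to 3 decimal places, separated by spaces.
after link 1: o_1 = (0.0000, -1.0000, 2.0000)
after link 2: o_2 = (2.0000, -2.7321, 3.0000)

2.000 -2.732 3.000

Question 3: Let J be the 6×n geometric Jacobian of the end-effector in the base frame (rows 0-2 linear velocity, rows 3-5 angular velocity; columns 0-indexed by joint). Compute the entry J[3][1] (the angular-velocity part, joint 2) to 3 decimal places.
axis z_1 = (1.0000,0.0000,0.0000); lever o_n−o_1 = (2.0000,-1.7321,1.0000)
cross product → J_v[:, 1] = (0.0000,-1.0000,-1.7321)
J_ω[:, 1] = z_1
entry J[3][1] = 1.0000

1.000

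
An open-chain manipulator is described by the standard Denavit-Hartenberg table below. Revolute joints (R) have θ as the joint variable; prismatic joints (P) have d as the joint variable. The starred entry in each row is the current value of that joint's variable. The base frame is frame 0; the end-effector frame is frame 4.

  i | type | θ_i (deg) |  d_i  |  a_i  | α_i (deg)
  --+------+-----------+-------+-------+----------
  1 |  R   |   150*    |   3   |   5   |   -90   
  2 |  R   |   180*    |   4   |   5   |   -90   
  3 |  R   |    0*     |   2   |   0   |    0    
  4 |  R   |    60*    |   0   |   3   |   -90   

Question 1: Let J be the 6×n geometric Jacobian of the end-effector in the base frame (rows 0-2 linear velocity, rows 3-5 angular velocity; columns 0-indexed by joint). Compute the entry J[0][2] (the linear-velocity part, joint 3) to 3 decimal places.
-1.500

axis z_2 = (0.0000,-0.0000,1.0000); lever o_n−o_2 = (2.5981,1.5000,2.0000)
cross product → J_v[:, 2] = (-1.5000,2.5981,0.0000)
J_ω[:, 2] = z_2
entry J[0][2] = -1.5000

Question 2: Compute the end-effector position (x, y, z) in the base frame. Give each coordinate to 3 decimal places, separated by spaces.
0.598 -1.964 5.000

after link 1: o_1 = (-4.3301, 2.5000, 3.0000)
after link 2: o_2 = (-2.0000, -3.4641, 3.0000)
after link 3: o_3 = (-2.0000, -3.4641, 5.0000)
after link 4: o_4 = (0.5981, -1.9641, 5.0000)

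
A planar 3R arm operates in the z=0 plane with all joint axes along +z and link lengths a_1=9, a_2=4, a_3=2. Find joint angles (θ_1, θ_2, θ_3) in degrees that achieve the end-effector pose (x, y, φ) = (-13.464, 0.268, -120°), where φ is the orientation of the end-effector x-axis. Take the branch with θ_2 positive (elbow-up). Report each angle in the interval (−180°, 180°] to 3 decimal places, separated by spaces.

161.767 30.004 48.230

wrist centre = target − a_3·(cos φ, sin φ) = (-12.4640, 2.0001)
cos θ_2 = (159.3515−9²−4²)/(2·9·4) = 0.8660; θ_2 = 30.0037° (elbow-up)
β = atan2(2.0001,-12.4640) = 170.8837°; ψ = atan2(2.0002,12.4640) = 9.1171°
θ_1 = β − ψ = 161.7666°
θ_3 = φ − θ_1 − θ_2 = 48.2297° (wrapped to (-180°,180°])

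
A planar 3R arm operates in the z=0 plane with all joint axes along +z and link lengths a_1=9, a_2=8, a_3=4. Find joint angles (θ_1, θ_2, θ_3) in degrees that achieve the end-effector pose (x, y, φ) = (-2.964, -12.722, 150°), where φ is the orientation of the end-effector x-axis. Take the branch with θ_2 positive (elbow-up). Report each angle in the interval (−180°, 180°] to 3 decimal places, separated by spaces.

-116.112 60.006 -153.894

wrist centre = target − a_3·(cos φ, sin φ) = (0.5001, -14.7220)
cos θ_2 = (216.9874−9²−8²)/(2·9·8) = 0.4999; θ_2 = 60.0058° (elbow-up)
β = atan2(-14.7220,0.5001) = -88.0544°; ψ = atan2(6.9286,12.9993) = 28.0576°
θ_1 = β − ψ = -116.1120°
θ_3 = φ − θ_1 − θ_2 = -153.8938° (wrapped to (-180°,180°])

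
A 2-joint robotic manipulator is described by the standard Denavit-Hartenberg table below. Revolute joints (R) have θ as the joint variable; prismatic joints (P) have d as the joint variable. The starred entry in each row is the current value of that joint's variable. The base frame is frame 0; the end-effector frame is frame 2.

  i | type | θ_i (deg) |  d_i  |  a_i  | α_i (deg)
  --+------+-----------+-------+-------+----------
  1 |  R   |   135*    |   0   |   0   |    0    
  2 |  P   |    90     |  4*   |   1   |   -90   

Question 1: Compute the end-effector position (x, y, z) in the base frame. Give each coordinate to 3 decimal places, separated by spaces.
-0.707 -0.707 4.000

after link 1: o_1 = (0.0000, 0.0000, 0.0000)
after link 2: o_2 = (-0.7071, -0.7071, 4.0000)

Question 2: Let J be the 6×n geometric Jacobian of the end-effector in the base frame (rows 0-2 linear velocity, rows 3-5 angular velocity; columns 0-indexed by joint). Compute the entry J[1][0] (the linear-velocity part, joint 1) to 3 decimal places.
-0.707

axis z_0 = ẑ; lever o_n−o_0 = (-0.7071,-0.7071,4.0000)
cross product → J_v[:, 0] = (0.7071,-0.7071,0.0000)
J_ω[:, 0] = z_0
entry J[1][0] = -0.7071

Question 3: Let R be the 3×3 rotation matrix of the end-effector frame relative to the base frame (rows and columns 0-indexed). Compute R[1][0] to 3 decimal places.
-0.707

End-effector x-axis (col 0 of R) = (-0.7071,-0.7071,0.0000)
R[1][0] = -0.7071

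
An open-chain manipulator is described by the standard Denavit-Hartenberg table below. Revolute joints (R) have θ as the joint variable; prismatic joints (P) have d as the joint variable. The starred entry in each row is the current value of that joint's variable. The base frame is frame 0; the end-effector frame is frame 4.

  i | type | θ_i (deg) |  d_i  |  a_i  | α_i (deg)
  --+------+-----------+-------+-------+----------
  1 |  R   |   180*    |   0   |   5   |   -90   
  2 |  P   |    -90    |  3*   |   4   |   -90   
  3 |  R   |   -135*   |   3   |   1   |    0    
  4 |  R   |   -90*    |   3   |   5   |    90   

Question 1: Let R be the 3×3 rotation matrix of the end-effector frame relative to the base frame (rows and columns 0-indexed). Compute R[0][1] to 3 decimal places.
-1.000

End-effector y-axis (col 1 of R) = (-1.0000,0.0000,-0.0000)
R[0][1] = -1.0000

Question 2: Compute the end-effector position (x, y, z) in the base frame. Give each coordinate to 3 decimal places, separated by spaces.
-11.000 -0.172 -0.243

after link 1: o_1 = (-5.0000, 0.0000, 0.0000)
after link 2: o_2 = (-5.0000, -3.0000, 4.0000)
after link 3: o_3 = (-8.0000, -3.7071, 3.2929)
after link 4: o_4 = (-11.0000, -0.1716, -0.2426)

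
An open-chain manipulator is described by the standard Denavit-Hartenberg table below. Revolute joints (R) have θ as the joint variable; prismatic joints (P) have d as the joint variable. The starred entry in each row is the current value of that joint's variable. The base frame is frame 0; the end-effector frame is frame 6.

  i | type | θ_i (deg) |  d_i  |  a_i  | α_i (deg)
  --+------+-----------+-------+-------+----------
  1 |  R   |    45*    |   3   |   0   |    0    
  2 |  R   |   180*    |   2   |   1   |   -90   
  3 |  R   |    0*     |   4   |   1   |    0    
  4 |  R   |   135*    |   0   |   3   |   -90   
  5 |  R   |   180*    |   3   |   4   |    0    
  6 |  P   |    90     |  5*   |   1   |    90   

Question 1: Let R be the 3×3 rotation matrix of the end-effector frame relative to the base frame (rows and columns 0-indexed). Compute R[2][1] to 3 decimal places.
0.707

End-effector y-axis (col 1 of R) = (0.5000,0.5000,0.7071)
R[2][1] = 0.7071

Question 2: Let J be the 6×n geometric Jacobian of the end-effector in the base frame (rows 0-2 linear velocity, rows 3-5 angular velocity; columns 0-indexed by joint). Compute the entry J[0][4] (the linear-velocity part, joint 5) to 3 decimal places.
axis z_4 = (0.5000,0.5000,0.7071); lever o_n−o_4 = (2.7071,1.2929,8.4853)
cross product → J_v[:, 4] = (3.3284,-2.3284,-0.7071)
J_ω[:, 4] = z_4
entry J[0][4] = 3.3284

3.328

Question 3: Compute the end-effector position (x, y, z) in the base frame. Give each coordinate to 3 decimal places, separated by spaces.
5.621 -1.450 11.364

after link 1: o_1 = (0.0000, 0.0000, 3.0000)
after link 2: o_2 = (-0.7071, -0.7071, 5.0000)
after link 3: o_3 = (1.4142, -4.2426, 5.0000)
after link 4: o_4 = (2.9142, -2.7426, 2.8787)
after link 5: o_5 = (2.4142, -3.2426, 7.8284)
after link 6: o_6 = (5.6213, -1.4497, 11.3640)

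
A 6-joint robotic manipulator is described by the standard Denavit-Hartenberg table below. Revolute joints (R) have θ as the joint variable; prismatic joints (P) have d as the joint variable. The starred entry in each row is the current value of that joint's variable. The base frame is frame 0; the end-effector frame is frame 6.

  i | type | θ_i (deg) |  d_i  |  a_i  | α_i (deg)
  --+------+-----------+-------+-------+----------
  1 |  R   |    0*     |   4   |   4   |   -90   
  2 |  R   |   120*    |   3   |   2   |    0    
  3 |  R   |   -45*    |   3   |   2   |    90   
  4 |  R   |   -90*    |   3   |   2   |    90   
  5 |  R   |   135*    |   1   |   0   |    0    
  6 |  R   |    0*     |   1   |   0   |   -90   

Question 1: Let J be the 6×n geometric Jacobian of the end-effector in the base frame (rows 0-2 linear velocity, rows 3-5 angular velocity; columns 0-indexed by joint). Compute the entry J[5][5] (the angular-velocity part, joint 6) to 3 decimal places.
axis z_5 = (-0.2588,-0.0000,0.9659); lever o_n−o_5 = (-0.2588,0.0000,0.9659)
cross product → J_v[:, 5] = (-0.0000,0.0000,-0.0000)
J_ω[:, 5] = z_5
entry J[5][5] = 0.9659

0.966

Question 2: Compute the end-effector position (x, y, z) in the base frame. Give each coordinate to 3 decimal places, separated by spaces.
after link 1: o_1 = (4.0000, 0.0000, 4.0000)
after link 2: o_2 = (3.0000, 3.0000, 2.2679)
after link 3: o_3 = (3.5176, 6.0000, 0.3361)
after link 4: o_4 = (6.4154, 4.0000, 1.1126)
after link 5: o_5 = (6.1566, 4.0000, 2.0785)
after link 6: o_6 = (5.8978, 4.0000, 3.0444)

5.898 4.000 3.044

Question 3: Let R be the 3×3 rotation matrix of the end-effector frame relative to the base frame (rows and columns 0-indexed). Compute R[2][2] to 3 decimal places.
-0.183

End-effector z-axis (col 2 of R) = (-0.6830,0.7071,-0.1830)
R[2][2] = -0.1830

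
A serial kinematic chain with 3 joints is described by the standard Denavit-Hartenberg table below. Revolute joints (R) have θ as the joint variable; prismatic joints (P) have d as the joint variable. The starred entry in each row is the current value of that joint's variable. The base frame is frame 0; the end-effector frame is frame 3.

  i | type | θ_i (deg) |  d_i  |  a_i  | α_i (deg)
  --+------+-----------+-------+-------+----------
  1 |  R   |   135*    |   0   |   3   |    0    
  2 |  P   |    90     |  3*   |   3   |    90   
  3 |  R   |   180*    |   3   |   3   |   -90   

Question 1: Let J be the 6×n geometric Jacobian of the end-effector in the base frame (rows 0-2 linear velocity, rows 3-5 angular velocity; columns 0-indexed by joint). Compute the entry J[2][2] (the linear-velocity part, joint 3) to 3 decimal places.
axis z_2 = (-0.7071,0.7071,0.0000); lever o_n−o_2 = (0.0000,4.2426,0.0000)
cross product → J_v[:, 2] = (0.0000,0.0000,-3.0000)
J_ω[:, 2] = z_2
entry J[2][2] = -3.0000

-3.000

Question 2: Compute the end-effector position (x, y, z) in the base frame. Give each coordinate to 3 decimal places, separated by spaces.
after link 1: o_1 = (-2.1213, 2.1213, 0.0000)
after link 2: o_2 = (-4.2426, 0.0000, 3.0000)
after link 3: o_3 = (-4.2426, 4.2426, 3.0000)

-4.243 4.243 3.000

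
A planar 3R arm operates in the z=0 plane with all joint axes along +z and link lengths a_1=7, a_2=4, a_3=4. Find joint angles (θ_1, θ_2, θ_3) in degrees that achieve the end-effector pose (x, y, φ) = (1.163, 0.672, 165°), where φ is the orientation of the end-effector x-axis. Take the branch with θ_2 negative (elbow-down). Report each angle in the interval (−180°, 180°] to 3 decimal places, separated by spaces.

wrist centre = target − a_3·(cos φ, sin φ) = (5.0267, -0.3633)
cos θ_2 = (25.3997−7²−4²)/(2·7·4) = -0.7071; θ_2 = -135.0033° (elbow-down)
β = atan2(-0.3633,5.0267) = -4.1335°; ψ = atan2(-2.8283,4.1714) = -34.1377°
θ_1 = β − ψ = 30.0042°
θ_3 = φ − θ_1 − θ_2 = -90.0008° (wrapped to (-180°,180°])

30.004 -135.003 -90.001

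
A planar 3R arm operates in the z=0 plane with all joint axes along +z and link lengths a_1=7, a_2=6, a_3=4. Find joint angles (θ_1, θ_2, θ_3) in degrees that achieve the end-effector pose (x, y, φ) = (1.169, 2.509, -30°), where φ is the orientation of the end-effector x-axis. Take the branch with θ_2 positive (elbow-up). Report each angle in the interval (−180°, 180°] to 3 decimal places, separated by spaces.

wrist centre = target − a_3·(cos φ, sin φ) = (-2.2951, 4.5090)
cos θ_2 = (25.5986−7²−6²)/(2·7·6) = -0.7072; θ_2 = 135.0043° (elbow-up)
β = atan2(4.5090,-2.2951) = 116.9763°; ψ = atan2(4.2423,2.7570) = 56.9806°
θ_1 = β − ψ = 59.9957°
θ_3 = φ − θ_1 − θ_2 = 135.0000° (wrapped to (-180°,180°])

59.996 135.004 135.000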